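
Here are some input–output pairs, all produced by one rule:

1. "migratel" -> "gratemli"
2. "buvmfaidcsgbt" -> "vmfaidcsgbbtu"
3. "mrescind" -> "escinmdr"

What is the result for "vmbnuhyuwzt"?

The pattern: swap the first and last characters, then move the first 2 characters to the end (rotate left by 2).
For "vmbnuhyuwzt" the result is "bnuhyuwzvtm".

bnuhyuwzvtm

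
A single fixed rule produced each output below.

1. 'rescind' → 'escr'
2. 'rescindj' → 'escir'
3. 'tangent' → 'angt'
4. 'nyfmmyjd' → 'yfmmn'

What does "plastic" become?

The rule is to delete the last 3 characters, then move the first character to the end.
Working it through for "plastic": intermediate "plas", final "lasp".

lasp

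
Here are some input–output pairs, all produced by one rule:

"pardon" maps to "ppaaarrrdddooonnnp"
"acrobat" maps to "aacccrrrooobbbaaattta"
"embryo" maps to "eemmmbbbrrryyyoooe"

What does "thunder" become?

Each output is the input with this applied: repeat every character 3 times, then move the first character to the end.
Working it through for "thunder": intermediate "ttthhhuuunnndddeeerrr", final "tthhhuuunnndddeeerrrt".

tthhhuuunnndddeeerrrt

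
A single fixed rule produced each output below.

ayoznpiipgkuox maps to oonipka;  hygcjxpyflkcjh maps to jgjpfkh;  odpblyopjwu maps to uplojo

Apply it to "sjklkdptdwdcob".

okkpdds

The pattern: keep every other character starting from the first (positions 1st, 3rd, 5th, ...), then swap the first and last characters.
On "sjklkdptdwdcob": the first step gives "skkpddo", and the second then gives "okkpdds".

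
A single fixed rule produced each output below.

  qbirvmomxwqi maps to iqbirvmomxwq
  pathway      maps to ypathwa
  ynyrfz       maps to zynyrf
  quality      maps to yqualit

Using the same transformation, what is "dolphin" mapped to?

What's happening: move the last character to the front.
On "dolphin" that produces "ndolphi".

ndolphi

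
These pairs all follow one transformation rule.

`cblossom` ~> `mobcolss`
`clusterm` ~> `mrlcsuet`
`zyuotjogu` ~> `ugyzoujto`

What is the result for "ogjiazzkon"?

nogoijzakz

The transformation: move the last 2 characters to the front (rotate right by 2), then swap each adjacent pair of characters (1↔2, 3↔4, ...).
For "ogjiazzkon" the result is "nogoijzakz".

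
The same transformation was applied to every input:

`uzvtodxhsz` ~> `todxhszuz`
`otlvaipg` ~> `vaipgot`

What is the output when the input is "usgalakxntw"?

alakxntwus

What's happening: move the first 3 characters to the end (rotate left by 3), then delete the last character.
Applying that to "usgalakxntw" gives "alakxntwus".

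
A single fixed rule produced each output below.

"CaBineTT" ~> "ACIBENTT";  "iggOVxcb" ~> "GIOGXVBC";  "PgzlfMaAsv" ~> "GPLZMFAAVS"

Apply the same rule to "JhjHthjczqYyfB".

HJHJHTCJQZYYBF

The rule is to swap each adjacent pair of characters (1↔2, 3↔4, ...), then convert every letter to uppercase.
Starting from "JhjHthjczqYyfB": after the first operation, "hJHjhtcjqzyYBf"; after the second, "HJHJHTCJQZYYBF".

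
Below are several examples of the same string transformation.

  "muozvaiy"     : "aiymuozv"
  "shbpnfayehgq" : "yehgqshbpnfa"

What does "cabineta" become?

The transformation: move the first character to the end, then swap the front and back halves of the string.
"cabineta" → "abinetac" → "etacabin".

etacabin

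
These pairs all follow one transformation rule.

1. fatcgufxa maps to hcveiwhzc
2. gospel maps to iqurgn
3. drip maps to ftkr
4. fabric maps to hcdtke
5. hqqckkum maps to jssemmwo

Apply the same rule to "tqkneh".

In each case the input is transformed by: shift every letter 2 places forward in the alphabet (wrapping around).
Applying that to "tqkneh" gives "vsmpgj".

vsmpgj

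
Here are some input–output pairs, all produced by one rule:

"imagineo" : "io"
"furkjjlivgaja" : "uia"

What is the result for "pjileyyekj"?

Rule — keep one character in every 3, starting at position 2 (positions 2nd, 5th, 8th, ...), then keep only the vowels.
Working it through for "pjileyyekj": intermediate "jee", final "ee".

ee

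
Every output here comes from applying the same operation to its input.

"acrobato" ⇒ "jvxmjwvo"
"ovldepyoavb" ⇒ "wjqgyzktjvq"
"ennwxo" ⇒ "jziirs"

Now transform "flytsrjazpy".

The transformation: move the last character to the front, then shift every letter 5 places backward in the alphabet (wrapping around).
Starting from "flytsrjazpy": after the first operation, "yflytsrjazp"; after the second, "tagtonmevuk".

tagtonmevuk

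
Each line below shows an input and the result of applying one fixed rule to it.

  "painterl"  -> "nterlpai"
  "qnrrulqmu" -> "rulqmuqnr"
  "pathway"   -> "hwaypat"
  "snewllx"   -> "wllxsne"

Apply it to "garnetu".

netugar

The rule is to move the first 3 characters to the end (rotate left by 3).
Applying that to "garnetu" gives "netugar".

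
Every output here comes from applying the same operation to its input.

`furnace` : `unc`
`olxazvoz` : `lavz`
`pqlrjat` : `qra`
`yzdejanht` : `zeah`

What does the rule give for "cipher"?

ihr

The rule is to keep every other character starting from the second (positions 2nd, 4th, 6th, ...).
Applying that to "cipher" gives "ihr".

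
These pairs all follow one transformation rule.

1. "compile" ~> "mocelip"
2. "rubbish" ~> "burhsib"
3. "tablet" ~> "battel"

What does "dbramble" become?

rbdelbma

The transformation: move the first 3 characters to the end (rotate left by 3), then reverse the string.
Starting from "dbramble": after the first operation, "ambledbr"; after the second, "rbdelbma".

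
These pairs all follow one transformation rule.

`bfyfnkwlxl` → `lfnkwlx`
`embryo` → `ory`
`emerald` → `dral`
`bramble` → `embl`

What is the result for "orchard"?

The rule is to delete the first 3 characters, then move the last character to the front.
Working it through for "orchard": intermediate "hard", final "dhar".

dhar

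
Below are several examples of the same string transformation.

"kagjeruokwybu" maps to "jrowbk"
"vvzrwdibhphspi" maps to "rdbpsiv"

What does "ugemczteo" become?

mzeu

Rule — move the first 2 characters to the end (rotate left by 2), then keep every other character starting from the second (positions 2nd, 4th, 6th, ...).
Applying both steps to "ugemczteo": "emczteoug", then "mzeu".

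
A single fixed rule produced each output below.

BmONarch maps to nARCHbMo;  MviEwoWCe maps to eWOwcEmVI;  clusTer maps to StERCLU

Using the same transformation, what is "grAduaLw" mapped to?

In each case the input is transformed by: move the first 3 characters to the end (rotate left by 3), then flip the case of every letter.
On "grAduaLw": the first step gives "duaLwgrA", and the second then gives "DUAlWGRa".

DUAlWGRa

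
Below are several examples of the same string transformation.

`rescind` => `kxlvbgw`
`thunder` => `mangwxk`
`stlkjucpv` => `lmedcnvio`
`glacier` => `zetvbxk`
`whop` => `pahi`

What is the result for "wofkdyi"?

phydwrb

Looking at the pairs, the operation is to shift every letter 7 places backward in the alphabet (wrapping around).
Doing the same to "wofkdyi": "phydwrb".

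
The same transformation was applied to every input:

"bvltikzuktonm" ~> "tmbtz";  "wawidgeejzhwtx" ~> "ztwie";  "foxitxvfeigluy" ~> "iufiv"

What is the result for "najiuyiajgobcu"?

Rule — keep one character in every 3, starting at position 1 (positions 1st, 4th, 7th, ...), then move the first 3 characters to the end (rotate left by 3).
For "najiuyiajgobcu", step one produces "niigc"; step two turns that into "gcnii".

gcnii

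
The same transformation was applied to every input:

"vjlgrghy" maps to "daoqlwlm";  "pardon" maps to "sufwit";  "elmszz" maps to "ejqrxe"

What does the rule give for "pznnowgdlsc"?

In each case the input is transformed by: shift every letter 5 places forward in the alphabet (wrapping around), then move the last character to the front.
Working it through for "pznnowgdlsc": intermediate "uesstbliqxh", final "huesstbliqx".

huesstbliqx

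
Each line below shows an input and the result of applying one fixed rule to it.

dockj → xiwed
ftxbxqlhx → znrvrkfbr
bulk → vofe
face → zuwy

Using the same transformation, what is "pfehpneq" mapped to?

Looking at the pairs, the operation is to shift every letter 6 places backward in the alphabet (wrapping around).
On "pfehpneq" that produces "jzybjhyk".

jzybjhyk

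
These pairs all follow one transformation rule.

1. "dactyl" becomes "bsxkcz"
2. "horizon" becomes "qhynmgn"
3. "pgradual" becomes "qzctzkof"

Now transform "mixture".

In each case the input is transformed by: shift every letter 1 place backward in the alphabet (wrapping around), then move the first 2 characters to the end (rotate left by 2).
For "mixture", step one produces "lhwstqd"; step two turns that into "wstqdlh".

wstqdlh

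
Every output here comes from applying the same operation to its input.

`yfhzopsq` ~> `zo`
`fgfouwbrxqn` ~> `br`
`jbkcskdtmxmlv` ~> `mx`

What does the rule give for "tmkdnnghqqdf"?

Rule — delete the last 3 characters, then keep only the last 2 characters.
Working it through for "tmkdnnghqqdf": intermediate "tmkdnnghq", final "hq".
(Check on "yfhzopsq": → "yfhzo" → "zo" ✓)

hq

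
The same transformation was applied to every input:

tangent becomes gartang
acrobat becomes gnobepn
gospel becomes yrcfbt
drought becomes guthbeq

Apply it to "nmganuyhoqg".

tdbulhantza

Looking at the pairs, the operation is to shift every letter 13 places forward in the alphabet (wrapping around) — i.e. ROT13, then reverse the string.
For "nmganuyhoqg" the result is "tdbulhantza".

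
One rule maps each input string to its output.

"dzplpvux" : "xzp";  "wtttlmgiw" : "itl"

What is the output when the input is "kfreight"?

tfi

In each case the input is transformed by: keep one character in every 3, starting at position 2 (positions 2nd, 5th, 8th, ...), then move the last character to the front.
"kfreight" → "fit" → "tfi".
(Check on "wtttlmgiw": → "tli" → "itl" ✓)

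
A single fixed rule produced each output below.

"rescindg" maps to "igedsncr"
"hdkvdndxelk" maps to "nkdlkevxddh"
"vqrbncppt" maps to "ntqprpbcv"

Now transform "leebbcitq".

The transformation: take characters alternately from the front and the back (1st, last, 2nd, 2nd-last, ...), then swap the first and last characters.
Applying both steps to "leebbcitq": "lqeteibcb", then "bqeteibcl".
(Check on "rescindg": → "rgedsnci" → "igedsncr" ✓)

bqeteibcl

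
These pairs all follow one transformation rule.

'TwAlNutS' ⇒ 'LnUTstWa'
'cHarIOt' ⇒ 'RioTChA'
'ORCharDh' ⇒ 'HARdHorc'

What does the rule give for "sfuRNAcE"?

rnaCeSFU

The pattern: flip the case of every letter, then move the first 3 characters to the end (rotate left by 3).
For "sfuRNAcE", step one produces "SFUrnaCe"; step two turns that into "rnaCeSFU".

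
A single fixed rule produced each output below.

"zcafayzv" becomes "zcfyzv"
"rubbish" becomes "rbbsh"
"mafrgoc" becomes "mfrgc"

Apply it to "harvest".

hrvst

In each case the input is transformed by: remove every vowel.
On "harvest" that produces "hrvst".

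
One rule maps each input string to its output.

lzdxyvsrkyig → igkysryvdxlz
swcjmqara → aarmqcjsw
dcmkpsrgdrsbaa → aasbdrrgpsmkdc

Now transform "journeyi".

yineurjo

The rule is to swap each adjacent pair of characters (1↔2, 3↔4, ...), then reverse the string.
On "journeyi": the first step gives "ojrueniy", and the second then gives "yineurjo".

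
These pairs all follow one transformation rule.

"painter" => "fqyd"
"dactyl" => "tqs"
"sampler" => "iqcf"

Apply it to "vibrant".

lyrh

Each output is the input with this applied: shift every letter 10 places backward in the alphabet (wrapping around), then delete the last 3 characters.
For "vibrant", step one produces "lyrhqdj"; step two turns that into "lyrh".
(Check on "painter": → "fqydjuh" → "fqyd" ✓)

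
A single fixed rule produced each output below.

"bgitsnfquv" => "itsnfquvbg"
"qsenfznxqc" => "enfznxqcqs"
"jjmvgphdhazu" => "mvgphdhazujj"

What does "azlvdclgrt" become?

lvdclgrtaz

What's happening: move the first 2 characters to the end (rotate left by 2).
On "azlvdclgrt" that produces "lvdclgrtaz".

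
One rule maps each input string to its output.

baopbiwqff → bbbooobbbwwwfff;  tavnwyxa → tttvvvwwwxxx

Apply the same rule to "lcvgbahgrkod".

The transformation: keep every other character starting from the first (positions 1st, 3rd, 5th, ...), then repeat every character 3 times.
Starting from "lcvgbahgrkod": after the first operation, "lvbhro"; after the second, "lllvvvbbbhhhrrrooo".

lllvvvbbbhhhrrrooo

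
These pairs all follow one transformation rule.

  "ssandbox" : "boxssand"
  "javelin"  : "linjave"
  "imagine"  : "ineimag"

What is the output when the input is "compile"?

The transformation: move the last 3 characters to the front (rotate right by 3).
On "compile" that produces "ilecomp".

ilecomp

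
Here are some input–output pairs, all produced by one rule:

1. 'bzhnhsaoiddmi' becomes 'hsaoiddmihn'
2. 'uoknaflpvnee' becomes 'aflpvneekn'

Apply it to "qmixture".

tureix

The pattern: delete the first 2 characters, then move the first 2 characters to the end (rotate left by 2).
For "qmixture", step one produces "ixture"; step two turns that into "tureix".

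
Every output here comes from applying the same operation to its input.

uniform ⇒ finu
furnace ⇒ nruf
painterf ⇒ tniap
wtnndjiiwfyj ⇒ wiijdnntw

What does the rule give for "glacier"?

The transformation: delete the last 3 characters, then reverse the string.
"glacier" → "glac" → "calg".

calg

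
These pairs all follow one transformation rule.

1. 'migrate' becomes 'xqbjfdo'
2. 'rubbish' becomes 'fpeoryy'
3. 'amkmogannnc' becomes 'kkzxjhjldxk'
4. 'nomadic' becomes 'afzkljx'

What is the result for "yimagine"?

The pattern: move the last 3 characters to the front (rotate right by 3), then shift every letter 3 places backward in the alphabet (wrapping around).
Doing the same to "yimagine": "fkbvfjxd".

fkbvfjxd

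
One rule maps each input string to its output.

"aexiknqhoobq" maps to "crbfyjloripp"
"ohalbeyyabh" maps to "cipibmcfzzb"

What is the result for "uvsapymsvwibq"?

crvwtbqzntwxj

Looking at the pairs, the operation is to shift every letter 1 place forward in the alphabet (wrapping around), then move the last 2 characters to the front (rotate right by 2).
On "uvsapymsvwibq": the first step gives "vwtbqzntwxjcr", and the second then gives "crvwtbqzntwxj".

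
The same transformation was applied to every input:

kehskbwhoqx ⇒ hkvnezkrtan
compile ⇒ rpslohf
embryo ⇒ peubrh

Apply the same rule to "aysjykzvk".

Rule — shift every letter 3 places forward in the alphabet (wrapping around), then move the first character to the end.
Applying that to "aysjykzvk" gives "bvmbncynd".

bvmbncynd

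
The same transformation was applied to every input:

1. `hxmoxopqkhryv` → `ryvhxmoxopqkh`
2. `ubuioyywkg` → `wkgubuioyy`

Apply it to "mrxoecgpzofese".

The transformation: move the last 3 characters to the front (rotate right by 3).
Doing the same to "mrxoecgpzofese": "esemrxoecgpzof".

esemrxoecgpzof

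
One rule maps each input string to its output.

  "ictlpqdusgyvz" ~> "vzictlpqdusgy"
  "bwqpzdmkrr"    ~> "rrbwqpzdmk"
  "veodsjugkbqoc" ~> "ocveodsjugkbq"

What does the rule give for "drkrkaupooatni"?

In each case the input is transformed by: move the last 2 characters to the front (rotate right by 2).
So "drkrkaupooatni" becomes "nidrkrkaupooat".

nidrkrkaupooat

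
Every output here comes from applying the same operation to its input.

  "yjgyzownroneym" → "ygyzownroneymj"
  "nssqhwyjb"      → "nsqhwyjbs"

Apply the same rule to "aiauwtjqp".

aauwtjqpi

Each output is the input with this applied: move the first character to the end, then swap the first and last characters.
Working it through for "aiauwtjqp": intermediate "iauwtjqpa", final "aauwtjqpi".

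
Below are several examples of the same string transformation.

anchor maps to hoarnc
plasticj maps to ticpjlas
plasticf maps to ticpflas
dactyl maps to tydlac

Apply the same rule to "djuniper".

The rule is to swap the first and last characters, then swap the front and back halves of the string.
On "djuniper": the first step gives "rjuniped", and the second then gives "ipedrjun".

ipedrjun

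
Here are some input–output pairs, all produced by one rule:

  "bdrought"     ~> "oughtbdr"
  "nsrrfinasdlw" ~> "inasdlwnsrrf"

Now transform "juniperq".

What's happening: swap the front and back halves of the string, then move the last character to the front.
For "juniperq", step one produces "perqjuni"; step two turns that into "iperqjun".

iperqjun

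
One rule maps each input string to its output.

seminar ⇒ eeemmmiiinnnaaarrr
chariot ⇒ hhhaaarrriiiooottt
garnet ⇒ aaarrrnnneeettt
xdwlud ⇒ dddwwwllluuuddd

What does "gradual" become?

rrraaaddduuuaaalll

What's happening: repeat every character 3 times, then delete the first 3 characters.
For "gradual", step one produces "gggrrraaaddduuuaaalll"; step two turns that into "rrraaaddduuuaaalll".
(Check on "chariot": → "ccchhhaaarrriiiooottt" → "hhhaaarrriiiooottt" ✓)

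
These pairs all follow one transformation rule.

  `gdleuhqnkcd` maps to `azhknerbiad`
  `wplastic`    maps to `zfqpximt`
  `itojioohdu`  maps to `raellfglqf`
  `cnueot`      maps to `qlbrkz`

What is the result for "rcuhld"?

The pattern: shift every letter 3 places backward in the alphabet (wrapping around), then reverse the string.
So "rcuhld" becomes "aierzo".
(Check on "gdleuhqnkcd": → "daibrenkhza" → "azhknerbiad" ✓)

aierzo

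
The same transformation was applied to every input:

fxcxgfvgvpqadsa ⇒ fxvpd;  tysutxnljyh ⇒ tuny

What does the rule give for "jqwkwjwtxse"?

jkws

The rule is to keep one character in every 3, starting at position 1 (positions 1st, 4th, 7th, ...).
On "jqwkwjwtxse" that produces "jkws".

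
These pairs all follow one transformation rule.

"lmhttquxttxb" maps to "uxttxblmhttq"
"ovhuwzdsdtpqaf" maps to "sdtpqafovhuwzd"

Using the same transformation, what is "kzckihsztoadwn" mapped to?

ztoadwnkzckihs

In each case the input is transformed by: swap the front and back halves of the string.
"kzckihsztoadwn" → "ztoadwnkzckihs".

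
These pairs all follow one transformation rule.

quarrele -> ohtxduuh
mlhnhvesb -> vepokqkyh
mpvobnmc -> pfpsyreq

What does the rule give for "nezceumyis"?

The pattern: shift every letter 3 places forward in the alphabet (wrapping around), then move the last 2 characters to the front (rotate right by 2).
On "nezceumyis": the first step gives "qhcfhxpblv", and the second then gives "lvqhcfhxpb".

lvqhcfhxpb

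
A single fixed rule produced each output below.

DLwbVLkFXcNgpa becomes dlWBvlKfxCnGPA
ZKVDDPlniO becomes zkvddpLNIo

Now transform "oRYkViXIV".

OryKvIxiv

Each output is the input with this applied: flip the case of every letter.
Doing the same to "oRYkViXIV": "OryKvIxiv".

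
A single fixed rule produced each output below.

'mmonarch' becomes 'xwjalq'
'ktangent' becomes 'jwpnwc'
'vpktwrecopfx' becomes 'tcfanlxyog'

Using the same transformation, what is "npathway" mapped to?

jcqfjh

Each output is the input with this applied: delete the first 2 characters, then shift every letter 9 places forward in the alphabet (wrapping around).
On "npathway": the first step gives "athway", and the second then gives "jcqfjh".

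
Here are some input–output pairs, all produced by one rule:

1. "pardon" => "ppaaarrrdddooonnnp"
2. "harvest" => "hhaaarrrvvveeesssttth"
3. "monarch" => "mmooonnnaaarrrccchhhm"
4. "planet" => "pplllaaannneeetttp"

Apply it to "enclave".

eennnccclllaaavvveeee

The pattern: repeat every character 3 times, then move the first character to the end.
"enclave" → "eeennnccclllaaavvveee" → "eennnccclllaaavvveeee".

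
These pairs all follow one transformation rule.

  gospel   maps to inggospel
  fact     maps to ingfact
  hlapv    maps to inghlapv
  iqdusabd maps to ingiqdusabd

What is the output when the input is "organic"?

Rule — prepend "ing".
For "organic" the result is "ingorganic".

ingorganic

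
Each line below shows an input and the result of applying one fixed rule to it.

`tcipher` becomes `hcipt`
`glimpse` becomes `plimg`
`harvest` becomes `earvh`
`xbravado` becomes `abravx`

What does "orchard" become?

archo

The pattern: delete the last 2 characters, then swap the first and last characters.
Starting from "orchard": after the first operation, "orcha"; after the second, "archo".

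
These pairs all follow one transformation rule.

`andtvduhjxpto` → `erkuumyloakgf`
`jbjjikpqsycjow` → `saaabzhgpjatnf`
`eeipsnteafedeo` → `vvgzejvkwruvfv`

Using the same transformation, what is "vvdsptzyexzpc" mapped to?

In each case the input is transformed by: swap each adjacent pair of characters (1↔2, 3↔4, ...), then shift every letter 9 places backward in the alphabet (wrapping around).
On "vvdsptzyexzpc": the first step gives "vvsdtpyzxepzc", and the second then gives "mmjukgpqovgqt".

mmjukgpqovgqt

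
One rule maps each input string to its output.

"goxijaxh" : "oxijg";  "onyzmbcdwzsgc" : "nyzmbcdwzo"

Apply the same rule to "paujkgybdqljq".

In each case the input is transformed by: delete the last 3 characters, then move the first character to the end.
Doing the same to "paujkgybdqljq": "aujkgybdqp".

aujkgybdqp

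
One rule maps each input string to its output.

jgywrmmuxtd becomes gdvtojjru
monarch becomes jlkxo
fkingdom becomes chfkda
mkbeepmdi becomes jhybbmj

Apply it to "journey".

glrok

The transformation: delete the last 2 characters, then shift every letter 3 places backward in the alphabet (wrapping around).
For "journey", step one produces "journ"; step two turns that into "glrok".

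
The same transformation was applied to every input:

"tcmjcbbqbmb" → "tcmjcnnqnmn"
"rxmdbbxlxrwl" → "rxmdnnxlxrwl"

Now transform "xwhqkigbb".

xwhqkignn

Looking at the pairs, the operation is to replace every "b" with "n".
On "xwhqkigbb" that produces "xwhqkignn".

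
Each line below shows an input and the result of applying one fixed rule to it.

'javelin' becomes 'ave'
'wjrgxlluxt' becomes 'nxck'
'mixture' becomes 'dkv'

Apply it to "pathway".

gyp

Looking at the pairs, the operation is to shift every letter 9 places backward in the alphabet (wrapping around), then keep one character in every 3, starting at position 1 (positions 1st, 4th, 7th, ...).
Starting from "pathway": after the first operation, "grkynrp"; after the second, "gyp".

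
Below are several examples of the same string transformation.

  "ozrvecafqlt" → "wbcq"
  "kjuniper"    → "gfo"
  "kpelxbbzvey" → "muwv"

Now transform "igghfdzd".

The transformation: keep one character in every 3, starting at position 2 (positions 2nd, 5th, 8th, ...), then shift every letter 3 places backward in the alphabet (wrapping around).
Applying that to "igghfdzd" gives "dca".

dca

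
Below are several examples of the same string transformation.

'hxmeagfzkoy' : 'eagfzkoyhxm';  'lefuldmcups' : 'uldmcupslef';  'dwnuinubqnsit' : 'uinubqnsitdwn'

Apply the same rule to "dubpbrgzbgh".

pbrgzbghdub

In each case the input is transformed by: move the first 3 characters to the end (rotate left by 3).
On "dubpbrgzbgh" that produces "pbrgzbghdub".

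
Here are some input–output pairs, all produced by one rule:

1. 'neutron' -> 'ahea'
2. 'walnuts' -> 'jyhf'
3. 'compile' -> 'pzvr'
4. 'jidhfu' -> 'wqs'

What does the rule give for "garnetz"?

term

Looking at the pairs, the operation is to shift every letter 13 places forward in the alphabet (wrapping around) — i.e. ROT13, then keep every other character starting from the first (positions 1st, 3rd, 5th, ...).
Working it through for "garnetz": intermediate "tneargm", final "term".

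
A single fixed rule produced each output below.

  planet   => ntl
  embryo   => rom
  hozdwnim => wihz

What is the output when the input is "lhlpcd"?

Rule — swap the front and back halves of the string, then keep every other character starting from the first (positions 1st, 3rd, 5th, ...).
Doing the same to "lhlpcd": "pdh".

pdh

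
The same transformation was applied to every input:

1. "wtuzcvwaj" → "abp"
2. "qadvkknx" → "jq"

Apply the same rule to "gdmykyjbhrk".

sen

The transformation: shift every letter 6 places forward in the alphabet (wrapping around), then keep one character in every 3, starting at position 3 (positions 3rd, 6th, 9th, ...).
"gdmykyjbhrk" → "mjseqephnxq" → "sen".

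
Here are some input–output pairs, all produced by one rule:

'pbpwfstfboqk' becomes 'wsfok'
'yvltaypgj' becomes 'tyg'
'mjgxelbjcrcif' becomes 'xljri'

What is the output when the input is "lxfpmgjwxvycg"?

pgwvc

The rule is to delete the first 3 characters, then keep every other character starting from the first (positions 1st, 3rd, 5th, ...).
Starting from "lxfpmgjwxvycg": after the first operation, "pmgjwxvycg"; after the second, "pgwvc".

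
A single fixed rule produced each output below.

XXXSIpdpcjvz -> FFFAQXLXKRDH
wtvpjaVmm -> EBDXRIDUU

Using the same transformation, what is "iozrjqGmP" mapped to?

In each case the input is transformed by: shift every letter 8 places forward in the alphabet (wrapping around), then convert every letter to uppercase.
Working it through for "iozrjqGmP": intermediate "qwhzryOuX", final "QWHZRYOUX".
(Check on "wtvpjaVmm": → "ebdxriDuu" → "EBDXRIDUU" ✓)

QWHZRYOUX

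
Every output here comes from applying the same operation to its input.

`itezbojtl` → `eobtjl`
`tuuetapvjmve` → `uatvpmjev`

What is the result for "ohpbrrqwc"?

Each output is the input with this applied: swap each adjacent pair of characters (1↔2, 3↔4, ...), then delete the first 3 characters.
For "ohpbrrqwc", step one produces "hobprrwqc"; step two turns that into "prrwqc".

prrwqc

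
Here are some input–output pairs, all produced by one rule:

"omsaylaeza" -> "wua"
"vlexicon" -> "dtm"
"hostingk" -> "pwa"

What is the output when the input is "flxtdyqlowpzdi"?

The transformation: shift every letter 8 places forward in the alphabet (wrapping around), then keep only the first 3 characters.
Starting from "flxtdyqlowpzdi": after the first operation, "ntfblgytwexhlq"; after the second, "ntf".

ntf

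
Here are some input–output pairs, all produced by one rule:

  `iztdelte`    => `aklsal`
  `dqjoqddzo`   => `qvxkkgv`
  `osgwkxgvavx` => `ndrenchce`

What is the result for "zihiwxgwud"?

The rule is to shift every letter 7 places forward in the alphabet (wrapping around), then delete the first 2 characters.
Applying that to "zihiwxgwud" gives "opdendbk".

opdendbk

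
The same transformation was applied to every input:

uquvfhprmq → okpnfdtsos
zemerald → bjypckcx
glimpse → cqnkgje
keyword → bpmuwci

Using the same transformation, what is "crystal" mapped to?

jyrqwpa

Each output is the input with this applied: reverse the string, then shift every letter 2 places backward in the alphabet (wrapping around).
On "crystal": the first step gives "latsyrc", and the second then gives "jyrqwpa".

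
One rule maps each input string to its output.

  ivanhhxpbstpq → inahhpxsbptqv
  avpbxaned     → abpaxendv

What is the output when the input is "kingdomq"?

Looking at the pairs, the operation is to swap each adjacent pair of characters (1↔2, 3↔4, ...), then move the first character to the end.
Working it through for "kingdomq": intermediate "ikgnodqm", final "kgnodqmi".

kgnodqmi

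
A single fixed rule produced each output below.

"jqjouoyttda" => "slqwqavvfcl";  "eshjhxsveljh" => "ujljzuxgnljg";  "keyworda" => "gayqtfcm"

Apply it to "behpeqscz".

gjrgsuebd

The rule is to move the first character to the end, then shift every letter 2 places forward in the alphabet (wrapping around).
On "behpeqscz" that produces "gjrgsuebd".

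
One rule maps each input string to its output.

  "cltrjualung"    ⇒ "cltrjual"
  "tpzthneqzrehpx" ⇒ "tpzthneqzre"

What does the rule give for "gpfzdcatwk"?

gpfzdca

What's happening: delete the last 3 characters.
"gpfzdcatwk" → "gpfzdca".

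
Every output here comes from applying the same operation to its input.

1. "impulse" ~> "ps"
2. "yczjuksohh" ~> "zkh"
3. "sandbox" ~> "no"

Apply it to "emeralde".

The rule is to keep one character in every 3, starting at position 3 (positions 3rd, 6th, 9th, ...).
So "emeralde" becomes "el".

el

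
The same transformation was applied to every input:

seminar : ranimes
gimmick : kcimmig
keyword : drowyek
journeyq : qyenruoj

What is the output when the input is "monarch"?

hcranom

In each case the input is transformed by: reverse the string.
Doing the same to "monarch": "hcranom".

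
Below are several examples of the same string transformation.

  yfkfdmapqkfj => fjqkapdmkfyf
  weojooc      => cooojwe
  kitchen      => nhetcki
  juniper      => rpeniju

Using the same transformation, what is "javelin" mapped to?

nliveja

What's happening: swap each adjacent pair of characters (1↔2, 3↔4, ...), then reverse the string.
Doing the same to "javelin": "nliveja".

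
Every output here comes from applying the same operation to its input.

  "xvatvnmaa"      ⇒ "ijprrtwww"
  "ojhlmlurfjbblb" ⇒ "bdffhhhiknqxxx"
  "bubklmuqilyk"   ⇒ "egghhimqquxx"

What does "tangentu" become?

Looking at the pairs, the operation is to shift every letter 4 places backward in the alphabet (wrapping around), then sort the characters into alphabetical order.
On "tangentu": the first step gives "pwjcajpq", and the second then gives "acjjppqw".

acjjppqw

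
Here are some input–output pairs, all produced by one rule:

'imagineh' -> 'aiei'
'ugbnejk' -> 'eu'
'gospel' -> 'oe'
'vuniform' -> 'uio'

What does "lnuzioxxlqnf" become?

uio

Rule — move the first character to the end, then keep only the vowels.
Applying both steps to "lnuzioxxlqnf": "nuzioxxlqnfl", then "uio".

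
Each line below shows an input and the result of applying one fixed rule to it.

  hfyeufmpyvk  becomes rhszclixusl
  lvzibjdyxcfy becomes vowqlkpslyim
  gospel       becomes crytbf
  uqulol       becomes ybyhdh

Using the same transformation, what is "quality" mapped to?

The pattern: move the first 3 characters to the end (rotate left by 3), then shift every letter 13 places forward in the alphabet (wrapping around) — i.e. ROT13.
Starting from "quality": after the first operation, "lityqua"; after the second, "yvgldhn".

yvgldhn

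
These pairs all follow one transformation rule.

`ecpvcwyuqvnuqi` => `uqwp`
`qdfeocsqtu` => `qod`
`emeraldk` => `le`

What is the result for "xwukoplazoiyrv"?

yzpu

The rule is to reverse the string, then keep one character in every 3, starting at position 3 (positions 3rd, 6th, 9th, ...).
On "xwukoplazoiyrv" that produces "yzpu".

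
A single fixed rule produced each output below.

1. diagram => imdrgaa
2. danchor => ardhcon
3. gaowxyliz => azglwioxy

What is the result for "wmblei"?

Each output is the input with this applied: swap each adjacent pair of characters (1↔2, 3↔4, ...), then take characters alternately from the front and the back (1st, last, 2nd, 2nd-last, ...).
"wmblei" → "mwlbie" → "mewilb".

mewilb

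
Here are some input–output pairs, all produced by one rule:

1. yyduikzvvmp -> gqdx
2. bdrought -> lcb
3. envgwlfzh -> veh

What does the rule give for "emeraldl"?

uit

Looking at the pairs, the operation is to shift every letter 8 places forward in the alphabet (wrapping around), then keep one character in every 3, starting at position 2 (positions 2nd, 5th, 8th, ...).
For "emeraldl", step one produces "mumzitlt"; step two turns that into "uit".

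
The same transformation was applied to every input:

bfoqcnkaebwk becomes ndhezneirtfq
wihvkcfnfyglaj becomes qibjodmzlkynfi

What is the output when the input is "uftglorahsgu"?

udkvjxxiwjor

Looking at the pairs, the operation is to shift every letter 3 places forward in the alphabet (wrapping around), then swap the front and back halves of the string.
"uftglorahsgu" → "xiwjorudkvjx" → "udkvjxxiwjor".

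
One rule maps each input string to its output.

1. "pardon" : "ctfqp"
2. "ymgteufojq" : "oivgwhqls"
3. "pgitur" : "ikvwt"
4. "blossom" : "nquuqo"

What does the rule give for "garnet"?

ctpgv

The rule is to shift every letter 2 places forward in the alphabet (wrapping around), then delete the first character.
"garnet" → "ictpgv" → "ctpgv".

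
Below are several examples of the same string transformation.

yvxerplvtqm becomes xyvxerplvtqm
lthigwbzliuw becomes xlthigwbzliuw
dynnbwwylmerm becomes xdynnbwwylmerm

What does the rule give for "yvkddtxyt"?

xyvkddtxyt

What's happening: prepend "x".
On "yvkddtxyt" that produces "xyvkddtxyt".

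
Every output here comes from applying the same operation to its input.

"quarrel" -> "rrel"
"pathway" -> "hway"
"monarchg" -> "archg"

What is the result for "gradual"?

In each case the input is transformed by: delete the first 3 characters.
On "gradual" that produces "dual".

dual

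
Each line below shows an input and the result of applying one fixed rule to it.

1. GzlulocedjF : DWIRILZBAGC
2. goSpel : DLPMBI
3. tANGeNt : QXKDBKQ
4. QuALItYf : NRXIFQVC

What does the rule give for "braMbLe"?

YOXJYIB

What's happening: shift every letter 3 places backward in the alphabet (wrapping around), then convert every letter to uppercase.
For "braMbLe", step one produces "yoxJyIb"; step two turns that into "YOXJYIB".
(Check on "goSpel": → "dlPmbi" → "DLPMBI" ✓)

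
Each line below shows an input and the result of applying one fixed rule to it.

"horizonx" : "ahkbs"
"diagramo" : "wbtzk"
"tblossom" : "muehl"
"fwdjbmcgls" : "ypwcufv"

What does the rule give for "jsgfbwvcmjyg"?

clzyupovf

Rule — delete the last 3 characters, then shift every letter 7 places backward in the alphabet (wrapping around).
So "jsgfbwvcmjyg" becomes "clzyupovf".
(Check on "tblossom": → "tblos" → "muehl" ✓)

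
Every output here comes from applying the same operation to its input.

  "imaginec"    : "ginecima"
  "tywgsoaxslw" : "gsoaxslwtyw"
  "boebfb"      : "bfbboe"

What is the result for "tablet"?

Each output is the input with this applied: move the first 3 characters to the end (rotate left by 3).
Applying that to "tablet" gives "lettab".

lettab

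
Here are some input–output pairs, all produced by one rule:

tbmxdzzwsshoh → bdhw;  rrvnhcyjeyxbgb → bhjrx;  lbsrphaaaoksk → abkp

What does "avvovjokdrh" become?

Looking at the pairs, the operation is to keep one character in every 3, starting at position 2 (positions 2nd, 5th, 8th, ...), then sort the characters into alphabetical order.
"avvovjokdrh" → "vvkh" → "hkvv".

hkvv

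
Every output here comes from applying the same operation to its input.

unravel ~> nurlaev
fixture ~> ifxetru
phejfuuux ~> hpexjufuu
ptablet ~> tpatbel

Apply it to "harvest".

Rule — move the first character to the end, then take characters alternately from the front and the back (1st, last, 2nd, 2nd-last, ...).
"harvest" → "arvesth" → "ahrtvse".

ahrtvse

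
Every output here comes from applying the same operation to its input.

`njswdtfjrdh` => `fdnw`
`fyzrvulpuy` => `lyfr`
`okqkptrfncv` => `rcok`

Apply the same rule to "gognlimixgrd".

mggn

The transformation: keep one character in every 3, starting at position 1 (positions 1st, 4th, 7th, ...), then move the last 2 characters to the front (rotate right by 2).
"gognlimixgrd" → "gnmg" → "mggn".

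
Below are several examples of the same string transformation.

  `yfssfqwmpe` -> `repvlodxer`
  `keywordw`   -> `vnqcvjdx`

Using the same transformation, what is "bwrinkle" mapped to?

Rule — shift every letter 1 place backward in the alphabet (wrapping around), then move the first 3 characters to the end (rotate left by 3).
"bwrinkle" → "hmjkdavq".

hmjkdavq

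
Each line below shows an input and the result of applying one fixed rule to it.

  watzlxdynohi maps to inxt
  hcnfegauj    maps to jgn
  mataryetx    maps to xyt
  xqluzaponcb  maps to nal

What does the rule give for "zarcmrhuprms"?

sprr

In each case the input is transformed by: keep one character in every 3, starting at position 3 (positions 3rd, 6th, 9th, ...), then reverse the string.
Working it through for "zarcmrhuprms": intermediate "rrps", final "sprr".
(Check on "xqluzaponcb": → "lan" → "nal" ✓)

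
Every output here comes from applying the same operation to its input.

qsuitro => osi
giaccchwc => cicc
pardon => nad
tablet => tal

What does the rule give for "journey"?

The transformation: move the last 2 characters to the front (rotate right by 2), then keep every other character starting from the second (positions 2nd, 4th, 6th, ...).
Applying both steps to "journey": "eyjourn", then "yor".

yor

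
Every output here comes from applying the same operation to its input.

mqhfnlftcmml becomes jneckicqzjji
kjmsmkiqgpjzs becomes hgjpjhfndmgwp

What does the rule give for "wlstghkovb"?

The rule is to shift every letter 3 places backward in the alphabet (wrapping around).
On "wlstghkovb" that produces "tipqdehlsy".

tipqdehlsy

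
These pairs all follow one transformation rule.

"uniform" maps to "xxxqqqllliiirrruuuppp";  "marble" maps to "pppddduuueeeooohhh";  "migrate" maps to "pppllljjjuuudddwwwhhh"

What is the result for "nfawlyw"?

The pattern: shift every letter 3 places forward in the alphabet (wrapping around), then repeat every character 3 times.
Doing the same to "nfawlyw": "qqqiiidddzzzooobbbzzz".

qqqiiidddzzzooobbbzzz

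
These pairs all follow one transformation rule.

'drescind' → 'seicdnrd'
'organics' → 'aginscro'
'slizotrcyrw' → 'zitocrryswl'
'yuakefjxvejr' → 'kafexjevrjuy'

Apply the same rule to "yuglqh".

lghquy

The rule is to move the first 2 characters to the end (rotate left by 2), then swap each adjacent pair of characters (1↔2, 3↔4, ...).
"yuglqh" → "glqhyu" → "lghquy".
(Check on "yuakefjxvejr": → "akefjxvejryu" → "kafexjevrjuy" ✓)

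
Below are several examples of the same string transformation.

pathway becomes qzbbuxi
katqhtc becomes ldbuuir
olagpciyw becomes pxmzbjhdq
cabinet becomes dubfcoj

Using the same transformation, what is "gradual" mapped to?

hmsbbve

Rule — take characters alternately from the front and the back (1st, last, 2nd, 2nd-last, ...), then shift every letter 1 place forward in the alphabet (wrapping around).
Working it through for "gradual": intermediate "glraaud", final "hmsbbve".
(Check on "cabinet": → "ctaebni" → "dubfcoj" ✓)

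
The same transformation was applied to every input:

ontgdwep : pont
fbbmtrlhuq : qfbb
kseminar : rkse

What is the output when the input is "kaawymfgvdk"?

kkaa

The pattern: move the first 3 characters to the end (rotate left by 3), then keep only the last 4 characters.
On "kaawymfgvdk" that produces "kkaa".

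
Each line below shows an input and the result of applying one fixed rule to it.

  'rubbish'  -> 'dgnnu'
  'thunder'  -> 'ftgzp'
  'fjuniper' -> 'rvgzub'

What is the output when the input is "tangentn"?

What's happening: delete the last 2 characters, then shift every letter 12 places forward in the alphabet (wrapping around).
Applying both steps to "tangentn": "tangen", then "fmzsqz".

fmzsqz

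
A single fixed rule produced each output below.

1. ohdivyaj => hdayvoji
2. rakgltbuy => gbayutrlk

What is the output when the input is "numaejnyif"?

feayunnmji

What's happening: sort the characters into reverse alphabetical order, then move the last 3 characters to the front (rotate right by 3).
Starting from "numaejnyif": after the first operation, "yunnmjifea"; after the second, "feayunnmji".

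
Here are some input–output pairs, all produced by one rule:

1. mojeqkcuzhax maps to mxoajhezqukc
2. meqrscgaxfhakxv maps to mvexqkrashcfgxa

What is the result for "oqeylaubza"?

oaqzebyula

Looking at the pairs, the operation is to take characters alternately from the front and the back (1st, last, 2nd, 2nd-last, ...).
For "oqeylaubza" the result is "oaqzebyula".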